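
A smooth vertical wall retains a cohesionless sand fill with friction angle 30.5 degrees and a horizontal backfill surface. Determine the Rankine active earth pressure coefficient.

0.327

K_a = (1 − sin φ)/(1 + sin φ) = (1 − sin 30.5°)/(1 + sin 30.5°) = 0.3267.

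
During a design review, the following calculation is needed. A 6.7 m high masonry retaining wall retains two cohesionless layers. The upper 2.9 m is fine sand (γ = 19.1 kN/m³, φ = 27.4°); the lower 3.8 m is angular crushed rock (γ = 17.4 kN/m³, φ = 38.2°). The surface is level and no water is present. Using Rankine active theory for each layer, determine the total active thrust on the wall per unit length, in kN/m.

K_a1 = tan²(45°−27.4°/2) = 0.3697; K_a2 = tan²(45°−38.2°/2) = 0.2358.
Layer 1: σ at base = K_a1 γ₁ h₁ = 20.48 kPa; P₁ = ½×20.48×2.9 = 29.69.
Layer 2: σ_v at top = γ₁h₁ = 55.39; σ_h top = K_a2×55.39 = 13.06; σ_h base = K_a2×(55.39+17.4×3.8) = 28.65.
P₂ = ½(13.06+28.65)×3.8 = 79.25. Total P_a = 29.69+79.25 = 108.9 kN/m.

109 kN/m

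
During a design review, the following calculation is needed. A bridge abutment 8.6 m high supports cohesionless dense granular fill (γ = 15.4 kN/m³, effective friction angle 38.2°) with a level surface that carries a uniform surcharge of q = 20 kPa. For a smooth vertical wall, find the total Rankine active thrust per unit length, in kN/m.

K_a = tan²(45° − φ/2) = 0.2358.
Soil triangle: ½ K_a γ H² = 0.5×0.2358×15.4×8.6² = 134.3 kN/m.
Surcharge rectangle: K_a q H = 0.2358×20×8.6 = 40.55 kN/m.
Total = 134.3 + 40.55 = 174.8 kN/m.

175 kN/m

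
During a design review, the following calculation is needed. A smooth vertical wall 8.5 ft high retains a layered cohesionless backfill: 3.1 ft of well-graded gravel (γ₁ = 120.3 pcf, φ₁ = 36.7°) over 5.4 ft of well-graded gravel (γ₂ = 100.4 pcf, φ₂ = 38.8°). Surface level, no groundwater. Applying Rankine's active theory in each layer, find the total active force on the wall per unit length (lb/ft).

K_a1 = tan²(45°−36.7°/2) = 0.2519; K_a2 = tan²(45°−38.8°/2) = 0.2296.
Layer 1: σ at base = K_a1 γ₁ h₁ = 93.93 psf; P₁ = ½×93.93×3.1 = 145.6.
Layer 2: σ_v at top = γ₁h₁ = 372.9; σ_h top = K_a2×372.9 = 85.61; σ_h base = K_a2×(372.9+100.4×5.4) = 210.1.
P₂ = ½(85.61+210.1)×5.4 = 798.3. Total P_a = 145.6+798.3 = 943.9 lb/ft.

944 lb/ft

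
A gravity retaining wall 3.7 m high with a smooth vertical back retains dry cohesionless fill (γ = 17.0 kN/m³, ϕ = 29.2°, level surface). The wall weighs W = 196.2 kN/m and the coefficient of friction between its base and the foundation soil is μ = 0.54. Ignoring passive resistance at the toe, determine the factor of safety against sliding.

2.65

K_a = tan²(45° − 29.2°/2) = 0.3442.
P_a = ½K_aγH² = 0.5×0.3442×17.0×3.7² = 40.05 kN/m, acting at H/3 = 1.233 m above the base.
FS_sliding = μW / P_a = 0.54×196.2 / 40.05 = 2.645.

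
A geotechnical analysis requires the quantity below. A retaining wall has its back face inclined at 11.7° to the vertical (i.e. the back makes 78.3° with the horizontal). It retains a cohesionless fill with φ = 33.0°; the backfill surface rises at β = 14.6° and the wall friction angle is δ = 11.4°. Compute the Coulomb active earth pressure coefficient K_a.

0.443

K_a = sin²(α+φ) / [sin²α · sin(α−δ) · (1 + √{sin(φ+δ)sin(φ−β) / (sin(α−δ)sin(α+β))})²].
With α = 78.3°, φ = 33.0°, δ = 11.4°, β = 14.6°: K_a = 0.4431.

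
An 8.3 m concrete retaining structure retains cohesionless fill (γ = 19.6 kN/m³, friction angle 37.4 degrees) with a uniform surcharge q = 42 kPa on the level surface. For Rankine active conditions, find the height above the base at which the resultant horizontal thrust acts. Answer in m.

K_a = 0.2443.
Triangular part P₁ = ½K_aγH² = 164.9 at H/3 = 2.767 m; rectangular part P₂ = K_a q H = 85.15 at H/2 = 4.150 m.
ȳ = (P₁·2.767 + P₂·4.150)/(P₁+P₂) = 3.238 m.

3.24 m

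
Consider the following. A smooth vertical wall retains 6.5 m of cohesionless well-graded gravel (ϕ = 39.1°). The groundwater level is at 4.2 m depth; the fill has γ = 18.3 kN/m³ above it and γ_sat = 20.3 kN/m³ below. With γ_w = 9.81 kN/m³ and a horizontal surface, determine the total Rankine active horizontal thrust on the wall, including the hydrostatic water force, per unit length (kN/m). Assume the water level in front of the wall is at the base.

K_a = tan²(45° − φ/2) = 0.2265.
γ' = 20.3 − 9.81 = 10.49 kN/m³. Depth below WT = 2.3 m.
σ'_h at WT = K_a γ d_w = 17.41 kPa; at base = 17.41 + K_a γ' × 2.3 = 22.87 kPa.
P₁ (0–4.2 m) = ½×17.41×4.2 = 36.56. P₂ (4.2–6.5 m) = ½(17.41+22.87)×2.3 = 46.32.
P_w = ½ γ_w h₂² = 0.5×9.81×2.3² = 25.95. Total = 36.56+46.32+25.95 = 108.8 kN/m.

109 kN/m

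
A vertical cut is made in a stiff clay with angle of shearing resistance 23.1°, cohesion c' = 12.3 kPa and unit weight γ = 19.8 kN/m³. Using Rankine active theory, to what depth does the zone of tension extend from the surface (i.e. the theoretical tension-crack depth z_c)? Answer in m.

K_a = tan²(45° − 23.1°/2) = 0.4364; √K_a = 0.6606.
The active pressure is zero where K_a γ z = 2c√K_a, so z_c = 2c/(γ√K_a) = 2×12.3/(19.8×0.6606) = 1.881 m.

1.88 m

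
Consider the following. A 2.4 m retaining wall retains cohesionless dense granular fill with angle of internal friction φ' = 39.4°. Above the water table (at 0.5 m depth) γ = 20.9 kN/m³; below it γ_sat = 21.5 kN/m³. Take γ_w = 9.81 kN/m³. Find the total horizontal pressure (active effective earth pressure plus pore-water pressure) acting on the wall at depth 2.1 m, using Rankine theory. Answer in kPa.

K_a = (1 − sin φ)/(1 + sin φ) = 0.2234.
γ' = 21.5 − 9.81 = 11.69 kN/m³.
Effective vertical stress at 2.1 m: σ'_v = 20.9×0.5 + 11.69×1.60 = 29.15 kPa.
σ'_h = K_a σ'_v = 0.2234 × 29.15 = 6.514 kPa; u = γ_w × 1.60 = 15.70 kPa.
Total σ_h = 6.514 + 15.70 = 22.21 kPa.

22.2 kPa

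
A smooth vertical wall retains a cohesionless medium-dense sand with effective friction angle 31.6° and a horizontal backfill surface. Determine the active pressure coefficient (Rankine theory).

0.312

K_a = tan²(45° − φ/2) = tan²(29.20°) = 0.3123.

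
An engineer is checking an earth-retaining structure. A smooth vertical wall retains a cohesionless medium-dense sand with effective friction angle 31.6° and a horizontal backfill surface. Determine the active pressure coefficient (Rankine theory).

K_a = (1 − sin φ)/(1 + sin φ) = (1 − sin 31.6°)/(1 + sin 31.6°) = 0.3123.

0.312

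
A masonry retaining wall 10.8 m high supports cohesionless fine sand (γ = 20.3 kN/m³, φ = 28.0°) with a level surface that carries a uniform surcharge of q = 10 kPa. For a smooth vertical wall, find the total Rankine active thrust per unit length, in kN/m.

466 kN/m

K_a = tan²(45° − φ/2) = 0.3610.
Soil triangle: ½ K_a γ H² = 0.5×0.3610×20.3×10.8² = 427.4 kN/m.
Surcharge rectangle: K_a q H = 0.3610×10×10.8 = 38.99 kN/m.
Total = 427.4 + 38.99 = 466.4 kN/m.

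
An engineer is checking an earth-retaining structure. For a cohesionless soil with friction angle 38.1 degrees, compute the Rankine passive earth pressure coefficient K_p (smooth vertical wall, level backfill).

4.22

K_p = (1 + sin φ)/(1 − sin φ) = tan²(45° + 38.1°/2) = 4.222.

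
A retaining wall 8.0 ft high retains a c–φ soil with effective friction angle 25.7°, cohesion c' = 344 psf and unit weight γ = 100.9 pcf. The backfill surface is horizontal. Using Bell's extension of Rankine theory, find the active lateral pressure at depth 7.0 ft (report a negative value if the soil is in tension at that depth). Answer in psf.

K_a = (1 − sin φ)/(1 + sin φ) = 0.3950.
σ_a = K_a γ z − 2c√K_a = 0.3950×100.9×7.0 − 2×344×0.6285 = -153.4 psf.

-153 psf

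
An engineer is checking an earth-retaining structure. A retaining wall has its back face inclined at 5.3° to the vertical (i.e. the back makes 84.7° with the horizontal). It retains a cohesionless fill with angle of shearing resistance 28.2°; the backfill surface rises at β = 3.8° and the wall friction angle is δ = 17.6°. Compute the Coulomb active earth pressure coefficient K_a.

K_a = sin²(α+φ) / [sin²α · sin(α−δ) · (1 + √{sin(φ+δ)sin(φ−β) / (sin(α−δ)sin(α+β))})²].
With α = 84.7°, φ = 28.2°, δ = 17.6°, β = 3.8°: K_a = 0.3783.

0.378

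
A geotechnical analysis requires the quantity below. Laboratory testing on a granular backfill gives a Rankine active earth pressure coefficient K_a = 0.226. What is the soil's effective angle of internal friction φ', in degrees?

K_a = tan²(45° − φ/2) ⇒ 45° − φ/2 = arctan(√0.226) = 25.43°.
φ = 2(45° − 25.43°) = 39.15°.

39.1°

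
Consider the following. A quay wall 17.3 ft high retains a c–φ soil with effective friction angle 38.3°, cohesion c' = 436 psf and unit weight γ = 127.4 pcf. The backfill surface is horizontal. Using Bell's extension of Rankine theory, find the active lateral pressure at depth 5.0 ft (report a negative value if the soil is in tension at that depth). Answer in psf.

K_a = (1 − sin φ)/(1 + sin φ) = 0.2347.
σ_a = K_a γ z − 2c√K_a = 0.2347×127.4×5.0 − 2×436×0.4845 = -273.0 psf.

-273 psf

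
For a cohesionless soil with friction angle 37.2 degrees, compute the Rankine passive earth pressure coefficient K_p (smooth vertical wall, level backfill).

K_p = (1 + sin φ)/(1 − sin φ) = tan²(45° + 37.2°/2) = 4.058.

4.06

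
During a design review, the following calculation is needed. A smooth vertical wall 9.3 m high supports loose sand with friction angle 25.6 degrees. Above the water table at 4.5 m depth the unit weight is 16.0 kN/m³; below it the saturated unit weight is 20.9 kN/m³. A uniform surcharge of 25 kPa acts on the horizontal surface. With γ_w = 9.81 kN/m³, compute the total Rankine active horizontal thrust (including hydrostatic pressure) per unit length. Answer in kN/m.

K_a = tan²(45° − φ/2) = 0.3966.
γ' = 20.9 − 9.81 = 11.09 kN/m³. h₂ = H − d_w = 4.8 m.
σ'_h: at surface K_a·q = 9.914; at WT K_a(q+γd_w) = 38.47; at base K_a(q+γd_w+γ'h₂) = 59.58 kPa.
P₁ = ½(9.914+38.47)×4.5 = 108.9; P₂ = ½(38.47+59.58)×4.8 = 235.3; P_w = ½γ_w h₂² = 113.0.
Total = 108.9+235.3+113.0 = 457.2 kN/m.

457 kN/m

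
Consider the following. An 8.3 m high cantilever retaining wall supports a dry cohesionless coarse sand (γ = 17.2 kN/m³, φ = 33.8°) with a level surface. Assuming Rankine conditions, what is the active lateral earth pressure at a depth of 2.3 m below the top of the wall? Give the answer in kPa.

K_a = (1 − sin φ)/(1 + sin φ) = 0.2851.
σ_h = K_a γ z = 0.2851 × 17.2 × 2.3 = 11.28 kPa.

11.3 kPa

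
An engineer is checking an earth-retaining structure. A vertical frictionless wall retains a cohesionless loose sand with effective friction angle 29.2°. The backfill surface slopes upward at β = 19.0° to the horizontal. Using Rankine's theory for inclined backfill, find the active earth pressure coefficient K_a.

K_a = cos β · (cos β − √(cos²β − cos²φ)) / (cos β + √(cos²β − cos²φ)).
cos β = 0.9455, cos φ = 0.8729, √(cos²β − cos²φ) = 0.3633.
K_a = 0.9455 × (0.9455 − 0.3633)/(0.9455 + 0.3633) = 0.4206.

0.421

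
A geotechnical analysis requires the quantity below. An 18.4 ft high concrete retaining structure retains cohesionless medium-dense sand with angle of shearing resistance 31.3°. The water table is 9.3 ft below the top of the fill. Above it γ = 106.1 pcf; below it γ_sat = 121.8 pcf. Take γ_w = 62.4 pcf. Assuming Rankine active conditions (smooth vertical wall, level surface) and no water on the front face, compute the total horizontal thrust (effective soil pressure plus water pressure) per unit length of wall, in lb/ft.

K_a = tan²(45° − φ/2) = 0.3162.
γ' = 121.8 − 62.4 = 59.40 pcf. Depth below WT = 9.1 ft.
σ'_h at WT = K_a γ d_w = 312.0 psf; at base = 312.0 + K_a γ' × 9.1 = 482.9 psf.
P₁ (0–9.3 ft) = ½×312.0×9.3 = 1451. P₂ (9.3–18.4 ft) = ½(312.0+482.9)×9.1 = 3617.
P_w = ½ γ_w h₂² = 0.5×62.4×9.1² = 2584. Total = 1451+3617+2584 = 7652 lb/ft.

7650 lb/ft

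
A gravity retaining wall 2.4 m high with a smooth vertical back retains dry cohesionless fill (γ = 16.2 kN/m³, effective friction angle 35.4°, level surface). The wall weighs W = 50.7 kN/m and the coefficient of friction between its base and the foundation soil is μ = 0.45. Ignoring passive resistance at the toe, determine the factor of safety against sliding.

1.84

K_a = tan²(45° − 35.4°/2) = 0.2664.
P_a = ½K_aγH² = 0.5×0.2664×16.2×2.4² = 12.43 kN/m, acting at H/3 = 0.8000 m above the base.
FS_sliding = μW / P_a = 0.45×50.7 / 12.43 = 1.836.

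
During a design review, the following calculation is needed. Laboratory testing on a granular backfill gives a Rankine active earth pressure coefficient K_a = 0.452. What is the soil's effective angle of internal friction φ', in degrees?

K_a = tan²(45° − φ/2) ⇒ 45° − φ/2 = arctan(√0.452) = 33.91°.
φ = 2(45° − 33.91°) = 22.17°.

22.2°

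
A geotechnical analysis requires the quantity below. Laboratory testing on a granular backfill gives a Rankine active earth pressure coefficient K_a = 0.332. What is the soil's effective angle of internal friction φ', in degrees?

K_a = tan²(45° − φ/2) ⇒ 45° − φ/2 = arctan(√0.332) = 29.95°.
φ = 2(45° − 29.95°) = 30.10°.

30.1°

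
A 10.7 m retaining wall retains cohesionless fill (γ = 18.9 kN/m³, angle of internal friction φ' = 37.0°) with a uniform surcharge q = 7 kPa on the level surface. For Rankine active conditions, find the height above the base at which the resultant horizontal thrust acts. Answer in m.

K_a = 0.2486.
Triangular part P₁ = ½K_aγH² = 269.0 at H/3 = 3.567 m; rectangular part P₂ = K_a q H = 18.62 at H/2 = 5.350 m.
ȳ = (P₁·3.567 + P₂·5.350)/(P₁+P₂) = 3.682 m.

3.68 m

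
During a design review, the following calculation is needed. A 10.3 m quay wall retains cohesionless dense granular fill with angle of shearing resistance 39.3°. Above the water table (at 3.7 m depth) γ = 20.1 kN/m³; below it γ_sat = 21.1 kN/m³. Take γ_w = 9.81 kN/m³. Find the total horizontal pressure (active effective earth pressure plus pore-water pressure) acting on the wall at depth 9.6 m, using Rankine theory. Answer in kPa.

K_a = (1 − sin φ)/(1 + sin φ) = 0.2245.
γ' = 21.1 − 9.81 = 11.29 kN/m³.
Effective vertical stress at 9.6 m: σ'_v = 20.1×3.7 + 11.29×5.90 = 141.0 kPa.
σ'_h = K_a σ'_v = 0.2245 × 141.0 = 31.64 kPa; u = γ_w × 5.90 = 57.88 kPa.
Total σ_h = 31.64 + 57.88 = 89.52 kPa.

89.5 kPa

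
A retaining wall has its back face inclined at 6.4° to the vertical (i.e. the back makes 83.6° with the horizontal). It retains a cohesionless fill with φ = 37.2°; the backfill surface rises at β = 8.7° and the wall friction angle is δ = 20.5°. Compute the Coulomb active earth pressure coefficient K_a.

0.299

K_a = sin²(α+φ) / [sin²α · sin(α−δ) · (1 + √{sin(φ+δ)sin(φ−β) / (sin(α−δ)sin(α+β))})²].
With α = 83.6°, φ = 37.2°, δ = 20.5°, β = 8.7°: K_a = 0.2994.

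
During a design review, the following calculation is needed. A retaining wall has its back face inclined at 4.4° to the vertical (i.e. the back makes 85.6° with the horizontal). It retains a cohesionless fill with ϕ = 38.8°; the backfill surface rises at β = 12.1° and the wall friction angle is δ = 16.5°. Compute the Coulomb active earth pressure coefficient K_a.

0.275

K_a = sin²(α+φ) / [sin²α · sin(α−δ) · (1 + √{sin(φ+δ)sin(φ−β) / (sin(α−δ)sin(α+β))})²].
With α = 85.6°, φ = 38.8°, δ = 16.5°, β = 12.1°: K_a = 0.2753.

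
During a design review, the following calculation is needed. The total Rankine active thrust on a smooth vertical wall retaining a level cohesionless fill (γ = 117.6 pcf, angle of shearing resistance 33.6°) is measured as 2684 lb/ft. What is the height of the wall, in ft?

K_a = 0.2875. P_a = ½ K_a γ H² ⇒ H = √(2P_a/(K_a γ)).
H = √(2×2684/(0.2875×117.6)) = 12.60 ft.

12.6 ft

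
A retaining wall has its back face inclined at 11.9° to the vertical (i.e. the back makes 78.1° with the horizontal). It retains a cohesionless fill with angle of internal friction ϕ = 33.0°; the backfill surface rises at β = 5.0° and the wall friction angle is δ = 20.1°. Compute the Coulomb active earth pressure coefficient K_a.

K_a = sin²(α+φ) / [sin²α · sin(α−δ) · (1 + √{sin(φ+δ)sin(φ−β) / (sin(α−δ)sin(α+β))})²].
With α = 78.1°, φ = 33.0°, δ = 20.1°, β = 5.0°: K_a = 0.3854.

0.385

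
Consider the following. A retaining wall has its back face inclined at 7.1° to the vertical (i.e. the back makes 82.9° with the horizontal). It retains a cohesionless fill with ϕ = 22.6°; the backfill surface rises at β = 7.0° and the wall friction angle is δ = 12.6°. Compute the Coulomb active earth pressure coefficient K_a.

0.507

K_a = sin²(α+φ) / [sin²α · sin(α−δ) · (1 + √{sin(φ+δ)sin(φ−β) / (sin(α−δ)sin(α+β))})²].
With α = 82.9°, φ = 22.6°, δ = 12.6°, β = 7.0°: K_a = 0.5068.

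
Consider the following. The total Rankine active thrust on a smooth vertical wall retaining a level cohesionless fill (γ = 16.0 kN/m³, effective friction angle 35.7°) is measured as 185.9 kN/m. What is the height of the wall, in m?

K_a = 0.2630. P_a = ½ K_a γ H² ⇒ H = √(2P_a/(K_a γ)).
H = √(2×185.9/(0.2630×16.0)) = 9.400 m.

9.40 m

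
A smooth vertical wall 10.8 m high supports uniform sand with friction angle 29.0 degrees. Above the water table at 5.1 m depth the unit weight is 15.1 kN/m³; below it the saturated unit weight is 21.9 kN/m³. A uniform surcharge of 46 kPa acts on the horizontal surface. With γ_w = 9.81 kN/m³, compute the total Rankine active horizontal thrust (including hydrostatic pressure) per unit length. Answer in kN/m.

K_a = tan²(45° − φ/2) = 0.3470.
γ' = 21.9 − 9.81 = 12.09 kN/m³. h₂ = H − d_w = 5.7 m.
σ'_h: at surface K_a·q = 15.96; at WT K_a(q+γd_w) = 42.68; at base K_a(q+γd_w+γ'h₂) = 66.59 kPa.
P₁ = ½(15.96+42.68)×5.1 = 149.5; P₂ = ½(42.68+66.59)×5.7 = 311.4; P_w = ½γ_w h₂² = 159.4.
Total = 149.5+311.4+159.4 = 620.3 kN/m.

620 kN/m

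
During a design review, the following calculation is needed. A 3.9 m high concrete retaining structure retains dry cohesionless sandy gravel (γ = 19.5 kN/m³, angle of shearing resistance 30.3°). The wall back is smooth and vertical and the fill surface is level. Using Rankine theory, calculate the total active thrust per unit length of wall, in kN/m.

K_a = tan²(45° − φ/2) = 0.3293.
P_a = ½ K_a γ H² = 0.5 × 0.3293 × 19.5 × 3.9² = 48.84 kN/m.

48.8 kN/m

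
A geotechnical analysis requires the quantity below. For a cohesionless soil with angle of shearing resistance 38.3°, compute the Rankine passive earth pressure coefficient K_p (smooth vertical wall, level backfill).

K_p = (1 + sin φ)/(1 − sin φ) = tan²(45° + 38.3°/2) = 4.260.

4.26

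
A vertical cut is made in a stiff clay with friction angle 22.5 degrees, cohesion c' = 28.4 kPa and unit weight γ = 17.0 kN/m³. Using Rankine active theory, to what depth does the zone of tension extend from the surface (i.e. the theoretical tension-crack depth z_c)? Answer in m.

K_a = tan²(45° − 22.5°/2) = 0.4465; √K_a = 0.6682.
The active pressure is zero where K_a γ z = 2c√K_a, so z_c = 2c/(γ√K_a) = 2×28.4/(17.0×0.6682) = 5.000 m.

5.00 m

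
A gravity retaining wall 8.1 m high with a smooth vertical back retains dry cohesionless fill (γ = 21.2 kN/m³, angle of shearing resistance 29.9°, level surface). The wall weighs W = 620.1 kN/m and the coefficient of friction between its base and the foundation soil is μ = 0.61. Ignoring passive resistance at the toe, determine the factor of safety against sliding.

K_a = tan²(45° − 29.9°/2) = 0.3347.
P_a = ½K_aγH² = 0.5×0.3347×21.2×8.1² = 232.8 kN/m, acting at H/3 = 2.700 m above the base.
FS_sliding = μW / P_a = 0.61×620.1 / 232.8 = 1.625.

1.63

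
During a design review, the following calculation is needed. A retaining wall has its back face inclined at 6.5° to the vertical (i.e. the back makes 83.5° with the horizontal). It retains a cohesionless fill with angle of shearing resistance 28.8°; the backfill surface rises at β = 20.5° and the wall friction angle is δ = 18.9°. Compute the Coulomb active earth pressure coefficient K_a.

K_a = sin²(α+φ) / [sin²α · sin(α−δ) · (1 + √{sin(φ+δ)sin(φ−β) / (sin(α−δ)sin(α+β))})²].
With α = 83.5°, φ = 28.8°, δ = 18.9°, β = 20.5°: K_a = 0.5275.

0.527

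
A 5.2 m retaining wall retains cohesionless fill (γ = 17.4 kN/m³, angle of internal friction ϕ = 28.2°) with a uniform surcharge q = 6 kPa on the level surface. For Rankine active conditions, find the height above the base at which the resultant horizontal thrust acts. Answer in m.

1.83 m

K_a = 0.3582.
Triangular part P₁ = ½K_aγH² = 84.26 at H/3 = 1.733 m; rectangular part P₂ = K_a q H = 11.18 at H/2 = 2.600 m.
ȳ = (P₁·1.733 + P₂·2.600)/(P₁+P₂) = 1.835 m.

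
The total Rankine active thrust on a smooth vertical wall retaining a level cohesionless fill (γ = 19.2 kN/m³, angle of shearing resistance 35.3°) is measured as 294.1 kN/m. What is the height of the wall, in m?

K_a = 0.2675. P_a = ½ K_a γ H² ⇒ H = √(2P_a/(K_a γ)).
H = √(2×294.1/(0.2675×19.2)) = 10.70 m.

10.7 m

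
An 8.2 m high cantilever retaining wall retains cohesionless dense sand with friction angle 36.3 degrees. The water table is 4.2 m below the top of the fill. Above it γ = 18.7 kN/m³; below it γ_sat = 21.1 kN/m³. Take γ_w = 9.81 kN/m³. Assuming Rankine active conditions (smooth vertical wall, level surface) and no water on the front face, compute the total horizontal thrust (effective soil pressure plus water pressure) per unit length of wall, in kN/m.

K_a = tan²(45° − φ/2) = 0.2563.
γ' = 21.1 − 9.81 = 11.29 kN/m³. Depth below WT = 4.0 m.
σ'_h at WT = K_a γ d_w = 20.13 kPa; at base = 20.13 + K_a γ' × 4.0 = 31.70 kPa.
P₁ (0–4.2 m) = ½×20.13×4.2 = 42.27. P₂ (4.2–8.2 m) = ½(20.13+31.70)×4.0 = 103.7.
P_w = ½ γ_w h₂² = 0.5×9.81×4.0² = 78.48. Total = 42.27+103.7+78.48 = 224.4 kN/m.

224 kN/m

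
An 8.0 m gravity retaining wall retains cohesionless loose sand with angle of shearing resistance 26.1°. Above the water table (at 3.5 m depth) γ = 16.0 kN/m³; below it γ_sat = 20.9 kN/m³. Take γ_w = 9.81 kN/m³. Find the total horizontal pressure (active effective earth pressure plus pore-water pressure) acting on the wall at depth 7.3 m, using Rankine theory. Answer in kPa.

K_a = (1 − sin φ)/(1 + sin φ) = 0.3889.
γ' = 20.9 − 9.81 = 11.09 kN/m³.
Effective vertical stress at 7.3 m: σ'_v = 16.0×3.5 + 11.09×3.80 = 98.14 kPa.
σ'_h = K_a σ'_v = 0.3889 × 98.14 = 38.17 kPa; u = γ_w × 3.80 = 37.28 kPa.
Total σ_h = 38.17 + 37.28 = 75.45 kPa.

75.5 kPa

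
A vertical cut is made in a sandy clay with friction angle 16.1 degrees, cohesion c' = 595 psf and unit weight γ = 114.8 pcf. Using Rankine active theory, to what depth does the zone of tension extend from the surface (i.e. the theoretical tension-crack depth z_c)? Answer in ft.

13.8 ft

K_a = tan²(45° − 16.1°/2) = 0.5658; √K_a = 0.7522.
The active pressure is zero where K_a γ z = 2c√K_a, so z_c = 2c/(γ√K_a) = 2×595/(114.8×0.7522) = 13.78 ft.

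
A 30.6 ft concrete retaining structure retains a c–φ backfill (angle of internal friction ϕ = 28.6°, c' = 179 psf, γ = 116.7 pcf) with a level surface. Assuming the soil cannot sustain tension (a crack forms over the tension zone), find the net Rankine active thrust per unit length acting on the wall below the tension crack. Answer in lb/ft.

K_a = 0.3525; √K_a = 0.5938.
Tension-crack depth z_c = 2c/(γ√K_a) = 2×179/(116.7×0.5938) = 5.167 ft.
σ_a at base = K_a γ H − 2c√K_a = 0.3525×116.7×30.6 − 2×179×0.5938 = 1046 psf.
P_a = ½ × 1046 × (H − z_c) = 0.5×1046×25.43 = 13310 lb/ft.

13300 lb/ft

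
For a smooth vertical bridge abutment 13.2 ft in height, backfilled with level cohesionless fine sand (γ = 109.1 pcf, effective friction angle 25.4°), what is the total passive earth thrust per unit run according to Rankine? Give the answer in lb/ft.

23800 lb/ft

K_p = tan²(45° + φ/2) = 2.502.
P_p = ½ K_p γ H² = 0.5 × 2.502 × 109.1 × 13.2² = 23780 lb/ft.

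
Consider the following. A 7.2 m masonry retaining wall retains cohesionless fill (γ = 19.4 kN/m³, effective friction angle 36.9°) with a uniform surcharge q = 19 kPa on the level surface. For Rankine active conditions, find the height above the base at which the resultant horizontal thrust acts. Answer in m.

K_a = 0.2497.
Triangular part P₁ = ½K_aγH² = 125.5 at H/3 = 2.400 m; rectangular part P₂ = K_a q H = 34.16 at H/2 = 3.600 m.
ȳ = (P₁·2.400 + P₂·3.600)/(P₁+P₂) = 2.657 m.

2.66 m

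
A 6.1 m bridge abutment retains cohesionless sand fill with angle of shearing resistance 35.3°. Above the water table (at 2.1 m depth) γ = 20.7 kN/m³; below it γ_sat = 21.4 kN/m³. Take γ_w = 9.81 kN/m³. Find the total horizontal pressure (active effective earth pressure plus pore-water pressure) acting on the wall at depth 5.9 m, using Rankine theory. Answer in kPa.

60.7 kPa

K_a = (1 − sin φ)/(1 + sin φ) = 0.2675.
γ' = 21.4 − 9.81 = 11.59 kN/m³.
Effective vertical stress at 5.9 m: σ'_v = 20.7×2.1 + 11.59×3.80 = 87.51 kPa.
σ'_h = K_a σ'_v = 0.2675 × 87.51 = 23.41 kPa; u = γ_w × 3.80 = 37.28 kPa.
Total σ_h = 23.41 + 37.28 = 60.69 kPa.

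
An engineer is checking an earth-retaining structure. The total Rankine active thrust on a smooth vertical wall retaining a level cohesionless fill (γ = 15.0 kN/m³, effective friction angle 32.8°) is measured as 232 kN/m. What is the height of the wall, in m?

10.2 m

K_a = 0.2973. P_a = ½ K_a γ H² ⇒ H = √(2P_a/(K_a γ)).
H = √(2×232/(0.2973×15.0)) = 10.20 m.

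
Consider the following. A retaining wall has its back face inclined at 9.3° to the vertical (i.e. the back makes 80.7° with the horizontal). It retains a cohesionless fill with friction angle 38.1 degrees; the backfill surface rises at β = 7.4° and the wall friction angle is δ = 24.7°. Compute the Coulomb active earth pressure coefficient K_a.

0.314

K_a = sin²(α+φ) / [sin²α · sin(α−δ) · (1 + √{sin(φ+δ)sin(φ−β) / (sin(α−δ)sin(α+β))})²].
With α = 80.7°, φ = 38.1°, δ = 24.7°, β = 7.4°: K_a = 0.3140.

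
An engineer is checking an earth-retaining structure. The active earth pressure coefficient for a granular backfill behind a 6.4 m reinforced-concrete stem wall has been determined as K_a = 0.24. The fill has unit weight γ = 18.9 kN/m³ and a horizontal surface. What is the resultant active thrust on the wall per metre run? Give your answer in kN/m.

92.9 kN/m

P = ½ K_a γ H² = 0.5 × 0.24 × 18.9 × 6.4² = 92.90 kN/m.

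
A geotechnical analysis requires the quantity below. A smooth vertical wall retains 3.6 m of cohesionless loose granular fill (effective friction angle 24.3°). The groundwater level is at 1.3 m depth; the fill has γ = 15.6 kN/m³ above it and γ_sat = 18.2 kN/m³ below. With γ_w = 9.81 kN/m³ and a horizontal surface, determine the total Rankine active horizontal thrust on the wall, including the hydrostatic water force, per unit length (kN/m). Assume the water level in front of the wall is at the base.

K_a = tan²(45° − φ/2) = 0.4169.
γ' = 18.2 − 9.81 = 8.390 kN/m³. Depth below WT = 2.3 m.
σ'_h at WT = K_a γ d_w = 8.455 kPa; at base = 8.455 + K_a γ' × 2.3 = 16.50 kPa.
P₁ (0–1.3 m) = ½×8.455×1.3 = 5.496. P₂ (1.3–3.6 m) = ½(8.455+16.50)×2.3 = 28.70.
P_w = ½ γ_w h₂² = 0.5×9.81×2.3² = 25.95. Total = 5.496+28.70+25.95 = 60.14 kN/m.

60.1 kN/m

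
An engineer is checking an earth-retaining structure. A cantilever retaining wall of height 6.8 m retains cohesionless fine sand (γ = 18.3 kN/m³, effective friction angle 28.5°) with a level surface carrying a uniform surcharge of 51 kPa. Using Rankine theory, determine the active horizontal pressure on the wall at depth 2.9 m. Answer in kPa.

36.8 kPa

K_a = (1 − sin φ)/(1 + sin φ) = 0.3540.
σ_v = γz + q = 18.3 × 2.9 + 51 = 104.1 kPa.
σ_h = K_a σ_v = 0.3540 × 104.1 = 36.84 kPa.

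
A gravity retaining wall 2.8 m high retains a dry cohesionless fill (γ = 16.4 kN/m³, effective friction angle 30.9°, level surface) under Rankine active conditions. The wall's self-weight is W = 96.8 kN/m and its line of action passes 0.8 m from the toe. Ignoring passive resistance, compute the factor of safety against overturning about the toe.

K_a = tan²(45° − 30.9°/2) = 0.3214.
P_a = ½K_aγH² = 0.5×0.3214×16.4×2.8² = 20.66 kN/m, acting at H/3 = 0.9333 m above the base.
Overturning moment M_o = P_a × H/3 = 20.66 × 0.9333 = 19.28.
Resisting moment M_r = W × 0.8 = 96.8 × 0.8 = 77.44.
FS_overturning = M_r/M_o = 77.44/19.28 = 4.016.

4.02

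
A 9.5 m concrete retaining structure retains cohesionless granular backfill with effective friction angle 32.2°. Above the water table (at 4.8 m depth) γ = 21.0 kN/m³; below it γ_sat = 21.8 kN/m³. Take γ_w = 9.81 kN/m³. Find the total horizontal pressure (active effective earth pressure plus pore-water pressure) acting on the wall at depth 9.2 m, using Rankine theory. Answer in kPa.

90.0 kPa

K_a = (1 − sin φ)/(1 + sin φ) = 0.3047.
γ' = 21.8 − 9.81 = 11.99 kN/m³.
Effective vertical stress at 9.2 m: σ'_v = 21.0×4.8 + 11.99×4.40 = 153.6 kPa.
σ'_h = K_a σ'_v = 0.3047 × 153.6 = 46.79 kPa; u = γ_w × 4.40 = 43.16 kPa.
Total σ_h = 46.79 + 43.16 = 89.96 kPa.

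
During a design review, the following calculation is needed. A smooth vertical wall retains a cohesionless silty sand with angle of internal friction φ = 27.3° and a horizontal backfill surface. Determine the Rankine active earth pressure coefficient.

K_a = (1 − sin φ)/(1 + sin φ) = (1 − sin 27.3°)/(1 + sin 27.3°) = 0.3711.

0.371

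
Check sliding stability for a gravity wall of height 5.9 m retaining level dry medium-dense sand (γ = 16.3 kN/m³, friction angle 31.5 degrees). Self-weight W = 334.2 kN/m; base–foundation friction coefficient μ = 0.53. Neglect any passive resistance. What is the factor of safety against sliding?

1.99

K_a = tan²(45° − 31.5°/2) = 0.3136.
P_a = ½K_aγH² = 0.5×0.3136×16.3×5.9² = 88.98 kN/m, acting at H/3 = 1.967 m above the base.
FS_sliding = μW / P_a = 0.53×334.2 / 88.98 = 1.991.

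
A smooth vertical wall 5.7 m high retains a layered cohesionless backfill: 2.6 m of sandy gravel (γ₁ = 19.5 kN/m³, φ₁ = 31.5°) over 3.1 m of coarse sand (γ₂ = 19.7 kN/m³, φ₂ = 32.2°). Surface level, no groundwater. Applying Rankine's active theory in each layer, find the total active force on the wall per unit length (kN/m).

K_a1 = tan²(45°−31.5°/2) = 0.3136; K_a2 = tan²(45°−32.2°/2) = 0.3047.
Layer 1: σ at base = K_a1 γ₁ h₁ = 15.90 kPa; P₁ = ½×15.90×2.6 = 20.67.
Layer 2: σ_v at top = γ₁h₁ = 50.70; σ_h top = K_a2×50.70 = 15.45; σ_h base = K_a2×(50.70+19.7×3.1) = 34.06.
P₂ = ½(15.45+34.06)×3.1 = 76.74. Total P_a = 20.67+76.74 = 97.41 kN/m.

97.4 kN/m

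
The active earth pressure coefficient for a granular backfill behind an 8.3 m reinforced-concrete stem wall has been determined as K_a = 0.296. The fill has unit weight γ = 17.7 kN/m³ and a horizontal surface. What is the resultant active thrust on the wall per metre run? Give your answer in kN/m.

180 kN/m

P = ½ K_a γ H² = 0.5 × 0.296 × 17.7 × 8.3² = 180.5 kN/m.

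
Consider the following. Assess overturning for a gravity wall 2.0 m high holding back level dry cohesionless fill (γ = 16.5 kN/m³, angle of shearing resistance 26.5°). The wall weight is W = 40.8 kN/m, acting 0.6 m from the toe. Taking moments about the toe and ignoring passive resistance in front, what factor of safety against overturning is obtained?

2.91

K_a = tan²(45° − 26.5°/2) = 0.3829.
P_a = ½K_aγH² = 0.5×0.3829×16.5×2.0² = 12.64 kN/m, acting at H/3 = 0.6667 m above the base.
Overturning moment M_o = P_a × H/3 = 12.64 × 0.6667 = 8.425.
Resisting moment M_r = W × 0.6 = 40.8 × 0.6 = 24.48.
FS_overturning = M_r/M_o = 24.48/8.425 = 2.906.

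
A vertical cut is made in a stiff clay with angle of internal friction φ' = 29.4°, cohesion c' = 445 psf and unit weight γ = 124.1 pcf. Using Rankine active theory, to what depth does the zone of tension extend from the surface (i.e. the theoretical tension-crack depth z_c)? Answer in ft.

K_a = tan²(45° − 29.4°/2) = 0.3415; √K_a = 0.5844.
The active pressure is zero where K_a γ z = 2c√K_a, so z_c = 2c/(γ√K_a) = 2×445/(124.1×0.5844) = 12.27 ft.

12.3 ft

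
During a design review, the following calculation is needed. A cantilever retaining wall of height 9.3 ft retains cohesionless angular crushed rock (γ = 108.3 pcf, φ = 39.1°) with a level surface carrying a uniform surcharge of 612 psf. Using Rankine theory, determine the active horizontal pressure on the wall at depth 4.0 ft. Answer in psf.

237 psf

K_a = (1 − sin φ)/(1 + sin φ) = 0.2265.
σ_v = γz + q = 108.3 × 4.0 + 612 = 1045 psf.
σ_h = K_a σ_v = 0.2265 × 1045 = 236.7 psf.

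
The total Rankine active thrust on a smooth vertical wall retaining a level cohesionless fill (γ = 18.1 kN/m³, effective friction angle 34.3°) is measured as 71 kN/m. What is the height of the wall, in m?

K_a = 0.2792. P_a = ½ K_a γ H² ⇒ H = √(2P_a/(K_a γ)).
H = √(2×71/(0.2792×18.1)) = 5.301 m.

5.30 m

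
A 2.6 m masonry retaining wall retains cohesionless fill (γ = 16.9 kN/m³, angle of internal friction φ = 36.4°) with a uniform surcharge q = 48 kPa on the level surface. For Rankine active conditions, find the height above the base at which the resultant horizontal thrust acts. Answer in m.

1.16 m

K_a = 0.2552.
Triangular part P₁ = ½K_aγH² = 14.58 at H/3 = 0.8667 m; rectangular part P₂ = K_a q H = 31.84 at H/2 = 1.300 m.
ȳ = (P₁·0.8667 + P₂·1.300)/(P₁+P₂) = 1.164 m.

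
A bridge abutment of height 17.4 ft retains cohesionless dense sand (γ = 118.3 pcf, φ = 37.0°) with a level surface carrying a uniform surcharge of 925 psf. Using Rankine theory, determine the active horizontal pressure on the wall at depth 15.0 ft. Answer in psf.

671 psf

K_a = (1 − sin φ)/(1 + sin φ) = 0.2486.
σ_v = γz + q = 118.3 × 15.0 + 925 = 2700 psf.
σ_h = K_a σ_v = 0.2486 × 2700 = 671.1 psf.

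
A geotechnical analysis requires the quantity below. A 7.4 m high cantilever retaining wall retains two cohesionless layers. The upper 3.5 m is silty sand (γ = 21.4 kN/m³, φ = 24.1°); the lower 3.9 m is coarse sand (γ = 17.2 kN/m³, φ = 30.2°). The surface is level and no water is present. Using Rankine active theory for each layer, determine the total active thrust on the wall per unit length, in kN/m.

K_a1 = tan²(45°−24.1°/2) = 0.4201; K_a2 = tan²(45°−30.2°/2) = 0.3307.
Layer 1: σ at base = K_a1 γ₁ h₁ = 31.47 kPa; P₁ = ½×31.47×3.5 = 55.07.
Layer 2: σ_v at top = γ₁h₁ = 74.90; σ_h top = K_a2×74.90 = 24.77; σ_h base = K_a2×(74.90+17.2×3.9) = 46.95.
P₂ = ½(24.77+46.95)×3.9 = 139.8. Total P_a = 55.07+139.8 = 194.9 kN/m.

195 kN/m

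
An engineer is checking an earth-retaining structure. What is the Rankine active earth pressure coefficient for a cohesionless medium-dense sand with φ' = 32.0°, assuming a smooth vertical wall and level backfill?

K_a = (1 − sin φ)/(1 + sin φ) = (1 − sin 32.0°)/(1 + sin 32.0°) = 0.3073.

0.307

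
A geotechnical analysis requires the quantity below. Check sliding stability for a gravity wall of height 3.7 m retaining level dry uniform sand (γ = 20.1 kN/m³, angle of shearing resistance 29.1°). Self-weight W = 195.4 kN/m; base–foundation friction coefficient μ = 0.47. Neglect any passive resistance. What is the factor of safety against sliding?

K_a = tan²(45° − 29.1°/2) = 0.3456.
P_a = ½K_aγH² = 0.5×0.3456×20.1×3.7² = 47.55 kN/m, acting at H/3 = 1.233 m above the base.
FS_sliding = μW / P_a = 0.47×195.4 / 47.55 = 1.931.

1.93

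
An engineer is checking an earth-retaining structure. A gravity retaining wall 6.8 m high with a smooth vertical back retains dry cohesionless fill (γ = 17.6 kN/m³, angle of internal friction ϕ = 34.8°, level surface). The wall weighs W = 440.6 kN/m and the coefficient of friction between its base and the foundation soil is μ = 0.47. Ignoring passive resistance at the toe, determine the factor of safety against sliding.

K_a = tan²(45° − 34.8°/2) = 0.2733.
P_a = ½K_aγH² = 0.5×0.2733×17.6×6.8² = 111.2 kN/m, acting at H/3 = 2.267 m above the base.
FS_sliding = μW / P_a = 0.47×440.6 / 111.2 = 1.862.

1.86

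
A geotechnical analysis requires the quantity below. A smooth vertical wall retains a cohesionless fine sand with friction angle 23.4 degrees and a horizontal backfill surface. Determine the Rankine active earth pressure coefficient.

K_a = (1 − sin φ)/(1 + sin φ) = (1 − sin 23.4°)/(1 + sin 23.4°) = 0.4315.

0.431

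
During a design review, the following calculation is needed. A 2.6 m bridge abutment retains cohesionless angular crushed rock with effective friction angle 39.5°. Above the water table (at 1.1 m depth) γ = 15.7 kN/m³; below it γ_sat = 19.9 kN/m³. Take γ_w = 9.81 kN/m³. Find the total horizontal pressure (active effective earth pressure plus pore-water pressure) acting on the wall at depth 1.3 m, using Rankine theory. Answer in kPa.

K_a = (1 − sin φ)/(1 + sin φ) = 0.2224.
γ' = 19.9 − 9.81 = 10.09 kN/m³.
Effective vertical stress at 1.3 m: σ'_v = 15.7×1.1 + 10.09×0.200 = 19.29 kPa.
σ'_h = K_a σ'_v = 0.2224 × 19.29 = 4.290 kPa; u = γ_w × 0.200 = 1.962 kPa.
Total σ_h = 4.290 + 1.962 = 6.252 kPa.

6.25 kPa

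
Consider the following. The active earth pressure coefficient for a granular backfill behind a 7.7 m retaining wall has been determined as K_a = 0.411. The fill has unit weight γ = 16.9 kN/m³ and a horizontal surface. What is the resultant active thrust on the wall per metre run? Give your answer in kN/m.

206 kN/m

P = ½ K_a γ H² = 0.5 × 0.411 × 16.9 × 7.7² = 205.9 kN/m.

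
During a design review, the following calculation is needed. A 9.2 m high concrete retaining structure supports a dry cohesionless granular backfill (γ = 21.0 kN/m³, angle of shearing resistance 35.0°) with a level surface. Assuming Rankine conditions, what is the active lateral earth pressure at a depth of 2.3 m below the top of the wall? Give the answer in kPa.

K_a = (1 − sin φ)/(1 + sin φ) = 0.2710.
σ_h = K_a γ z = 0.2710 × 21.0 × 2.3 = 13.09 kPa.

13.1 kPa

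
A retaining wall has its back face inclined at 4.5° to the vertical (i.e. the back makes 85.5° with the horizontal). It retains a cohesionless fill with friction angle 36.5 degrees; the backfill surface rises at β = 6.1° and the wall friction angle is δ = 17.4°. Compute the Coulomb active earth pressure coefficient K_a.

0.282

K_a = sin²(α+φ) / [sin²α · sin(α−δ) · (1 + √{sin(φ+δ)sin(φ−β) / (sin(α−δ)sin(α+β))})²].
With α = 85.5°, φ = 36.5°, δ = 17.4°, β = 6.1°: K_a = 0.2817.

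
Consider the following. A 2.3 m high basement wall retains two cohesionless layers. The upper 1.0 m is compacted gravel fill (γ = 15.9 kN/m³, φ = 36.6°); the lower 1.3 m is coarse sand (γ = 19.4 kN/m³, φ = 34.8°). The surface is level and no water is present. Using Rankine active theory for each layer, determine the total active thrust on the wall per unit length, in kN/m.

K_a1 = tan²(45°−36.6°/2) = 0.2530; K_a2 = tan²(45°−34.8°/2) = 0.2733.
Layer 1: σ at base = K_a1 γ₁ h₁ = 4.022 kPa; P₁ = ½×4.022×1.0 = 2.011.
Layer 2: σ_v at top = γ₁h₁ = 15.90; σ_h top = K_a2×15.90 = 4.346; σ_h base = K_a2×(15.90+19.4×1.3) = 11.24.
P₂ = ½(4.346+11.24)×1.3 = 10.13. Total P_a = 2.011+10.13 = 12.14 kN/m.

12.1 kN/m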